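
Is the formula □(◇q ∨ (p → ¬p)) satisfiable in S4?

Satisfiable (open branch found)

1. □(◇q ∨ (p → ¬p)), w0
2. ◇q ∨ (p → ¬p), w0   [□-rule on 1 via w0Rw0]
3. p → ¬p, w0   [∨-rule on 2 (branches; this branch)]
4. ¬p, w0   [→-rule on 3 (branches; this branch)]
Accessibility: w0Rw0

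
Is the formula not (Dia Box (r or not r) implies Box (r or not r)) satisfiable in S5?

1. not (Dia Box (r or not r) implies Box (r or not r)), w0
2. Dia Box (r or not r), w0
3. not Box (r or not r), w0
4. Box (r or not r), w1
5. r or not r, w0
6. r or not r, w1
7. not r, w0
8. not r, w1
9. not (r or not r), w2
10. not r, w2
11. r, w2
Accessibility: w0Rw0, w0Rw1, w0Rw2, w1Rw0, w1Rw1, w1Rw2, w2Rw0, w2Rw1, w2Rw2
Branch closes: r and not r both at w2.
(One branch shown.) All branches close.

Unsatisfiable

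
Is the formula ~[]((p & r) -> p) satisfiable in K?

Unsatisfiable

1. ~[]((p & r) -> p), w0
2. ~((p & r) -> p), w1   [~[]-rule on 1: fresh world w1, w0Rw1]
3. p & r, w1   [~->-rule on 2]
4. ~p, w1   [~->-rule on 2]
5. p, w1   [&-rule on 3]
6. r, w1   [&-rule on 3]
Accessibility: w0Rw1
Branch closes: p and ~p both at w1.
Every branch closes; the branch above is one of them.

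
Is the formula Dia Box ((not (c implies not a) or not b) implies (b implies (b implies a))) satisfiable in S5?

1. Dia Box ((not (c implies not a) or not b) implies (b implies (b implies a))), u
2. Box ((not (c implies not a) or not b) implies (b implies (b implies a))), v   [Dia-rule on 1: fresh world v, uRv]
3. (not (c implies not a) or not b) implies (b implies (b implies a)), u   [Box-rule on 2 via vRu]
4. (not (c implies not a) or not b) implies (b implies (b implies a)), v   [Box-rule on 2 via vRv]
5. b implies (b implies a), u   [implies-rule on 3 (branches; this branch)]
6. b implies (b implies a), v   [implies-rule on 4 (branches; this branch)]
7. b implies a, u   [implies-rule on 5 (branches; this branch)]
8. b implies a, v   [implies-rule on 6 (branches; this branch)]
9. a, u   [implies-rule on 7 (branches; this branch)]
10. a, v   [implies-rule on 8 (branches; this branch)]
Accessibility: uRu, uRv, vRu, vRv

Satisfiable (open branch found)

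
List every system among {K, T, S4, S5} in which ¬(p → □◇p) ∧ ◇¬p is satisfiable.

K, T, S4

S4-tableau for the formula:
1. ¬(p → □◇p) ∧ ◇¬p, 0
2. ¬(p → □◇p), 0
3. ◇¬p, 0
4. p, 0
5. ¬□◇p, 0
6. ¬p, 1
7. ¬◇p, 2
8. ¬p, 2
Accessibility: 0R0, 0R1, 0R2, 1R1, 2R2
Complete open branch: satisfiable in S4, hence also in K, T (this S4-model is also a K-model and a T-model).
S5-tableau for the formula:
1. ¬(p → □◇p) ∧ ◇¬p, 0
2. ¬(p → □◇p), 0
3. ◇¬p, 0
4. p, 0
5. ¬□◇p, 0
6. ¬p, 1
7. ¬◇p, 2
8. ¬p, 0
Accessibility: 0R0, 0R1, 0R2, 1R0, 1R1, 1R2, 2R0, 2R1, 2R2
Branch closes: p and ¬p both at 0.
Every branch closes (one shown): unsatisfiable in S5.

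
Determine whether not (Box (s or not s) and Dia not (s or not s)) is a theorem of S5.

Yes, valid

Tableau for the negation Box (s or not s) and Dia not (s or not s):
1. Box (s or not s) and Dia not (s or not s), w0
2. Box (s or not s), w0
3. Dia not (s or not s), w0
4. s or not s, w0
5. not s, w0
6. not (s or not s), w1
7. not s, w1
8. s, w1
Accessibility: w0Rw0, w0Rw1, w1Rw0, w1Rw1
Branch closes: s and not s both at w1.
All branches of the negation close; one closing branch shown above.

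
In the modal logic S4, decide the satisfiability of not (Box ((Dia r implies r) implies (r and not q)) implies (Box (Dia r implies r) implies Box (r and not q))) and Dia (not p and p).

1. not (Box ((Dia r implies r) implies (r and not q)) implies (Box (Dia r implies r) implies Box (r and not q))) and Dia (not p and p), w0
2. not (Box ((Dia r implies r) implies (r and not q)) implies (Box (Dia r implies r) implies Box (r and not q))), w0
3. Dia (not p and p), w0
4. Box ((Dia r implies r) implies (r and not q)), w0
5. not (Box (Dia r implies r) implies Box (r and not q)), w0
6. Box (Dia r implies r), w0
7. not Box (r and not q), w0
8. (Dia r implies r) implies (r and not q), w0
9. Dia r implies r, w0
10. r and not q, w0
11. r, w0
12. not q, w0
13. not p and p, w1
14. not p, w1
15. p, w1
Accessibility: w0Rw0, w0Rw1, w1Rw1
Branch closes: p and not p both at w1.
Every branch closes; the branch above is one of them.

Unsatisfiable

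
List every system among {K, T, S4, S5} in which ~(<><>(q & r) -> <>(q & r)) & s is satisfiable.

K, T

S4-tableau for the formula:
1. ~(<><>(q & r) -> <>(q & r)) & s, u
2. ~(<><>(q & r) -> <>(q & r)), u   [&-rule on 1]
3. s, u   [&-rule on 1]
4. <><>(q & r), u   [~->-rule on 2]
5. ~<>(q & r), u   [~->-rule on 2]
6. ~(q & r), u   [~<>-rule on 5 via uRu]
7. ~r, u   [~&-rule on 6 (branches; this branch)]
8. <>(q & r), v   [<>-rule on 4: fresh world v, uRv]
9. ~(q & r), v   [~<>-rule on 5 via uRv]
10. ~r, v   [~&-rule on 9 (branches; this branch)]
11. q & r, w   [<>-rule on 8: fresh world w, vRw]
12. q, w   [&-rule on 11]
13. r, w   [&-rule on 11]
14. ~(q & r), w   [~<>-rule on 5 via uRw]
15. ~r, w   [~&-rule on 14 (branches; this branch)]
Accessibility: uRu, uRv, uRw, vRv, vRw, wRw
Branch closes: r and ~r both at w.
Every branch closes (one shown): unsatisfiable in S4, hence also in S5 (every S5-frame is an S4-frame).
T-tableau for the formula:
1. ~(<><>(q & r) -> <>(q & r)) & s, u
2. ~(<><>(q & r) -> <>(q & r)), u   [&-rule on 1]
3. s, u   [&-rule on 1]
4. <><>(q & r), u   [~->-rule on 2]
5. ~<>(q & r), u   [~->-rule on 2]
6. ~(q & r), u   [~<>-rule on 5 via uRu]
7. ~r, u   [~&-rule on 6 (branches; this branch)]
8. <>(q & r), v   [<>-rule on 4: fresh world v, uRv]
9. ~(q & r), v   [~<>-rule on 5 via uRv]
10. ~r, v   [~&-rule on 9 (branches; this branch)]
11. q & r, w   [<>-rule on 8: fresh world w, vRw]
12. q, w   [&-rule on 11]
13. r, w   [&-rule on 11]
Accessibility: uRu, uRv, vRv, vRw, wRw
Complete open branch: satisfiable in T, hence also in K (this T-model is also a K-model).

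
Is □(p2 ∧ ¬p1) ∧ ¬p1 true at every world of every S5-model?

Not valid

Tableau for the negation ¬(□(p2 ∧ ¬p1) ∧ ¬p1):
1. ¬(□(p2 ∧ ¬p1) ∧ ¬p1), w0
2. p1, w0   [¬∧-rule on 1 (branches; this branch)]
Accessibility: w0Rw0
The negation has an open branch (countermodel exists).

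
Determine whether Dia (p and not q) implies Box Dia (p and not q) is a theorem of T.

Tableau for the negation not (Dia (p and not q) implies Box Dia (p and not q)):
1. not (Dia (p and not q) implies Box Dia (p and not q)), w0
2. Dia (p and not q), w0
3. not Box Dia (p and not q), w0
4. p and not q, w1
5. p, w1
6. not q, w1
7. not Dia (p and not q), w2
8. not (p and not q), w2
9. q, w2
Accessibility: w0Rw0, w0Rw1, w0Rw2, w1Rw1, w2Rw2
The negation has an open branch (countermodel exists).

Invalid (countermodel exists)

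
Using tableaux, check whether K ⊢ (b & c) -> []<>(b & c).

Not valid

Tableau for the negation ~((b & c) -> []<>(b & c)):
1. ~((b & c) -> []<>(b & c)), w0
2. b & c, w0   [~->-rule on 1]
3. ~[]<>(b & c), w0   [~->-rule on 1]
4. b, w0   [&-rule on 2]
5. c, w0   [&-rule on 2]
6. ~<>(b & c), w1   [~[]-rule on 3: fresh world w1, w0Rw1]
Accessibility: w0Rw1
The negation has an open branch (countermodel exists).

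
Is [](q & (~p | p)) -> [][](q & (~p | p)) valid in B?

Tableau for the negation ~([](q & (~p | p)) -> [][](q & (~p | p))):
1. ~([](q & (~p | p)) -> [][](q & (~p | p))), w0
2. [](q & (~p | p)), w0
3. ~[][](q & (~p | p)), w0
4. q & (~p | p), w0
5. q, w0
6. ~p | p, w0
7. p, w0
8. ~[](q & (~p | p)), w1
9. q & (~p | p), w1
10. q, w1
11. ~p | p, w1
12. p, w1
13. ~(q & (~p | p)), w2
14. ~q, w2
Accessibility: w0Rw0, w0Rw1, w1Rw0, w1Rw1, w1Rw2, w2Rw1, w2Rw2
The negation has an open branch (countermodel exists).

Not valid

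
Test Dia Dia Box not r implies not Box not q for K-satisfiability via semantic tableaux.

1. Dia Dia Box not r implies not Box not q, u
2. not Box not q, u   [implies-rule on 1 (branches; this branch)]
3. q, v   [neg-Box-rule on 2: fresh world v, uRv]
Accessibility: uRv

Satisfiable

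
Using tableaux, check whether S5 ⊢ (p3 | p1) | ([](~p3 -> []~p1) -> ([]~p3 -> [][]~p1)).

Valid in S5

Tableau for the negation ~((p3 | p1) | ([](~p3 -> []~p1) -> ([]~p3 -> [][]~p1))):
1. ~((p3 | p1) | ([](~p3 -> []~p1) -> ([]~p3 -> [][]~p1))), u
2. ~(p3 | p1), u
3. ~([](~p3 -> []~p1) -> ([]~p3 -> [][]~p1)), u
4. ~p3, u
5. ~p1, u
6. [](~p3 -> []~p1), u
7. ~([]~p3 -> [][]~p1), u
8. []~p3, u
9. ~[][]~p1, u
10. ~p3 -> []~p1, u
11. []~p1, u
12. ~[]~p1, v
13. ~p3 -> []~p1, v
14. ~p3, v
15. ~p1, v
16. []~p1, v
17. p1, w
18. ~p3 -> []~p1, w
19. ~p3, w
20. ~p1, w
Accessibility: uRu, uRv, uRw, vRu, vRv, vRw, wRu, wRv, wRw
Branch closes: p1 and ~p1 both at w.
All branches of the negation close; one closing branch shown above.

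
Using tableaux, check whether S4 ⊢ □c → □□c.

Valid

Tableau for the negation ¬(□c → □□c):
1. ¬(□c → □□c), u
2. □c, u   [¬→-rule on 1]
3. ¬□□c, u   [¬→-rule on 1]
4. c, u   [□-rule on 2 via uRu]
5. ¬□c, v   [¬□-rule on 3: fresh world v, uRv]
6. c, v   [□-rule on 2 via uRv]
7. ¬c, w   [¬□-rule on 5: fresh world w, vRw]
8. c, w   [□-rule on 2 via uRw]
Accessibility: uRu, uRv, uRw, vRv, vRw, wRw
Branch closes: c and ¬c both at w.
Every branch of the negation's tableau closes; the branch above is one of them.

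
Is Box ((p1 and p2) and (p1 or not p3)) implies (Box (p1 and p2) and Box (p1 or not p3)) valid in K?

Valid in K

Tableau for the negation not (Box ((p1 and p2) and (p1 or not p3)) implies (Box (p1 and p2) and Box (p1 or not p3))):
1. not (Box ((p1 and p2) and (p1 or not p3)) implies (Box (p1 and p2) and Box (p1 or not p3))), 0
2. Box ((p1 and p2) and (p1 or not p3)), 0
3. not (Box (p1 and p2) and Box (p1 or not p3)), 0
4. not Box (p1 or not p3), 0
5. not (p1 or not p3), 1
6. not p1, 1
7. p3, 1
8. (p1 and p2) and (p1 or not p3), 1
9. p1 and p2, 1
10. p1 or not p3, 1
11. p1, 1
12. p2, 1
Accessibility: 0R1
Branch closes: p1 and not p1 both at 1.
All branches of the negation close; one closing branch shown above.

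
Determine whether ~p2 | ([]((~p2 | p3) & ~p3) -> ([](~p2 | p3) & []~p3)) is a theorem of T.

Tableau for the negation ~(~p2 | ([]((~p2 | p3) & ~p3) -> ([](~p2 | p3) & []~p3))):
1. ~(~p2 | ([]((~p2 | p3) & ~p3) -> ([](~p2 | p3) & []~p3))), w0
2. p2, w0
3. ~([]((~p2 | p3) & ~p3) -> ([](~p2 | p3) & []~p3)), w0
4. []((~p2 | p3) & ~p3), w0
5. ~([](~p2 | p3) & []~p3), w0
6. (~p2 | p3) & ~p3, w0
7. ~p2 | p3, w0
8. ~p3, w0
9. ~[]~p3, w0
10. p3, w0
Accessibility: w0Rw0
Branch closes: p3 and ~p3 both at w0.
All branches of the negation close; one closing branch shown above.

Yes, valid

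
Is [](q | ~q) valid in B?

Valid in B

Tableau for the negation ~[](q | ~q):
1. ~[](q | ~q), 0
2. ~(q | ~q), 1
3. ~q, 1
4. q, 1
Accessibility: 0R0, 0R1, 1R0, 1R1
Branch closes: q and ~q both at 1.
Every branch of the negation's tableau closes; the branch above is one of them.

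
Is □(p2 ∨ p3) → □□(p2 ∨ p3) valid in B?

Not valid

Tableau for the negation ¬(□(p2 ∨ p3) → □□(p2 ∨ p3)):
1. ¬(□(p2 ∨ p3) → □□(p2 ∨ p3)), u
2. □(p2 ∨ p3), u   [¬→-rule on 1]
3. ¬□□(p2 ∨ p3), u   [¬→-rule on 1]
4. p2 ∨ p3, u   [□-rule on 2 via uRu]
5. p3, u   [∨-rule on 4 (branches; this branch)]
6. ¬□(p2 ∨ p3), v   [¬□-rule on 3: fresh world v, uRv]
7. p2 ∨ p3, v   [□-rule on 2 via uRv]
8. p3, v   [∨-rule on 7 (branches; this branch)]
9. ¬(p2 ∨ p3), w   [¬□-rule on 6: fresh world w, vRw]
10. ¬p2, w   [¬∨-rule on 9]
11. ¬p3, w   [¬∨-rule on 9]
Accessibility: uRu, uRv, vRu, vRv, vRw, wRv, wRw
The negation has an open branch (countermodel exists).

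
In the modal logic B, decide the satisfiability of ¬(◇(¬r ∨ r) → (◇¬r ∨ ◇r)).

Unsatisfiable

1. ¬(◇(¬r ∨ r) → (◇¬r ∨ ◇r)), 0
2. ◇(¬r ∨ r), 0   [¬→-rule on 1]
3. ¬(◇¬r ∨ ◇r), 0   [¬→-rule on 1]
4. ¬◇¬r, 0   [¬∨-rule on 3]
5. ¬◇r, 0   [¬∨-rule on 3]
6. r, 0   [¬◇-rule on 4 via 0R0]
7. ¬r, 0   [¬◇-rule on 5 via 0R0]
Accessibility: 0R0
Branch closes: r and ¬r both at 0.
(One branch shown.) All branches close.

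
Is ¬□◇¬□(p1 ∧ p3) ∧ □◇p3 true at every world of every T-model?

Invalid (countermodel exists)

Tableau for the negation ¬(¬□◇¬□(p1 ∧ p3) ∧ □◇p3):
1. ¬(¬□◇¬□(p1 ∧ p3) ∧ □◇p3), 0
2. ¬□◇p3, 0
3. ¬◇p3, 1
4. ¬p3, 1
Accessibility: 0R0, 0R1, 1R1
The negation has an open branch (countermodel exists).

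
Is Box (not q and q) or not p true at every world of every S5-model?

Tableau for the negation not (Box (not q and q) or not p):
1. not (Box (not q and q) or not p), w0
2. not Box (not q and q), w0
3. p, w0
4. not (not q and q), w1
5. not q, w1
Accessibility: w0Rw0, w0Rw1, w1Rw0, w1Rw1
The negation has an open branch (countermodel exists).

Invalid (countermodel exists)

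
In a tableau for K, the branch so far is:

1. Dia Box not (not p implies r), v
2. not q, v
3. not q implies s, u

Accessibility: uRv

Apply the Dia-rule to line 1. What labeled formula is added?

a fresh world w with vRw, and Box not (not p implies r) at w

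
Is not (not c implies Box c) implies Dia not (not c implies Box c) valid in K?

Tableau for the negation not (not (not c implies Box c) implies Dia not (not c implies Box c)):
1. not (not (not c implies Box c) implies Dia not (not c implies Box c)), w0
2. not (not c implies Box c), w0
3. not Dia not (not c implies Box c), w0
4. not c, w0
5. not Box c, w0
6. not c, w1
7. not c implies Box c, w1
8. Box c, w1
Accessibility: w0Rw1
The negation has an open branch (countermodel exists).

Invalid (countermodel exists)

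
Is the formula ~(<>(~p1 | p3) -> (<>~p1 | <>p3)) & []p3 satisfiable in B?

1. ~(<>(~p1 | p3) -> (<>~p1 | <>p3)) & []p3, w0
2. ~(<>(~p1 | p3) -> (<>~p1 | <>p3)), w0
3. []p3, w0
4. <>(~p1 | p3), w0
5. ~(<>~p1 | <>p3), w0
6. ~<>~p1, w0
7. ~<>p3, w0
8. p3, w0
9. p1, w0
10. ~p3, w0
Accessibility: w0Rw0
Branch closes: p3 and ~p3 both at w0.
(One branch shown.) All branches close.

No, unsatisfiable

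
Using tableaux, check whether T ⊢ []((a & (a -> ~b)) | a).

Invalid (countermodel exists)

Tableau for the negation ~[]((a & (a -> ~b)) | a):
1. ~[]((a & (a -> ~b)) | a), w0
2. ~((a & (a -> ~b)) | a), w1   [~[]-rule on 1: fresh world w1, w0Rw1]
3. ~(a & (a -> ~b)), w1   [~|-rule on 2]
4. ~a, w1   [~|-rule on 2]
Accessibility: w0Rw0, w0Rw1, w1Rw1
The negation has an open branch (countermodel exists).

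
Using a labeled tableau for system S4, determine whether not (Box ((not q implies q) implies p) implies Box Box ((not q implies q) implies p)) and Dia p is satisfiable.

1. not (Box ((not q implies q) implies p) implies Box Box ((not q implies q) implies p)) and Dia p, w0
2. not (Box ((not q implies q) implies p) implies Box Box ((not q implies q) implies p)), w0
3. Dia p, w0
4. Box ((not q implies q) implies p), w0
5. not Box Box ((not q implies q) implies p), w0
6. (not q implies q) implies p, w0
7. not (not q implies q), w0
8. not q, w0
9. p, w1
10. (not q implies q) implies p, w1
11. not (not q implies q), w1
12. not q, w1
13. not Box ((not q implies q) implies p), w2
14. (not q implies q) implies p, w2
15. not (not q implies q), w2
16. not q, w2
17. not ((not q implies q) implies p), w3
18. not q implies q, w3
19. not p, w3
20. (not q implies q) implies p, w3
21. q, w3
22. not (not q implies q), w3
23. not q, w3
Accessibility: w0Rw0, w0Rw1, w0Rw2, w0Rw3, w1Rw1, w2Rw2, w2Rw3, w3Rw3
Branch closes: q and not q both at w3.
Every branch closes; the branch above is one of them.

Unsatisfiable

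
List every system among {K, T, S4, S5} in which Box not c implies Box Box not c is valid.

T-tableau for the negation not (Box not c implies Box Box not c):
1. not (Box not c implies Box Box not c), w0
2. Box not c, w0
3. not Box Box not c, w0
4. not c, w0
5. not Box not c, w1
6. not c, w1
7. c, w2
Accessibility: w0Rw0, w0Rw1, w1Rw1, w1Rw2, w2Rw2
Complete open branch: countermodel on a T-frame, so not valid in T, nor in K (the same frame is also a K-frame).
S4-tableau for the negation not (Box not c implies Box Box not c):
1. not (Box not c implies Box Box not c), w0
2. Box not c, w0
3. not Box Box not c, w0
4. not c, w0
5. not Box not c, w1
6. not c, w1
7. c, w2
8. not c, w2
Accessibility: w0Rw0, w0Rw1, w0Rw2, w1Rw1, w1Rw2, w2Rw2
Branch closes: c and not c both at w2.
Every branch closes (one shown): valid in S4, hence also in S5 (every theorem of S4 is a theorem of S5).

S4, S5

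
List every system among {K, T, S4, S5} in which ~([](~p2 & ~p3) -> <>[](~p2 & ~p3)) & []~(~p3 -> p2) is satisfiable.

K

K-tableau for the formula:
1. ~([](~p2 & ~p3) -> <>[](~p2 & ~p3)) & []~(~p3 -> p2), w0
2. ~([](~p2 & ~p3) -> <>[](~p2 & ~p3)), w0   [&-rule on 1]
3. []~(~p3 -> p2), w0   [&-rule on 1]
4. [](~p2 & ~p3), w0   [~->-rule on 2]
5. ~<>[](~p2 & ~p3), w0   [~->-rule on 2]
Complete open branch: satisfiable in K.
T-tableau for the formula:
1. ~([](~p2 & ~p3) -> <>[](~p2 & ~p3)) & []~(~p3 -> p2), w0
2. ~([](~p2 & ~p3) -> <>[](~p2 & ~p3)), w0   [&-rule on 1]
3. []~(~p3 -> p2), w0   [&-rule on 1]
4. [](~p2 & ~p3), w0   [~->-rule on 2]
5. ~<>[](~p2 & ~p3), w0   [~->-rule on 2]
6. ~(~p3 -> p2), w0   [[]-rule on 3 via w0Rw0]
7. ~p3, w0   [~->-rule on 6]
8. ~p2, w0   [~->-rule on 6]
9. ~p2 & ~p3, w0   [[]-rule on 4 via w0Rw0]
10. ~[](~p2 & ~p3), w0   [~<>-rule on 5 via w0Rw0]
11. ~(~p2 & ~p3), w1   [~[]-rule on 10: fresh world w1, w0Rw1]
12. ~(~p3 -> p2), w1   [[]-rule on 3 via w0Rw1]
13. ~p3, w1   [~->-rule on 12]
14. ~p2, w1   [~->-rule on 12]
15. ~p2 & ~p3, w1   [[]-rule on 4 via w0Rw1]
16. ~[](~p2 & ~p3), w1   [~<>-rule on 5 via w0Rw1]
17. p3, w1   [~&-rule on 11 (branches; this branch)]
Accessibility: w0Rw0, w0Rw1, w1Rw1
Branch closes: p3 and ~p3 both at w1.
Every branch closes (one shown): unsatisfiable in T, hence also in S4, S5 (every S4/S5-frame is a T-frame).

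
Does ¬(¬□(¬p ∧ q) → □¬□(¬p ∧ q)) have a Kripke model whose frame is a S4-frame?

Satisfiable (open branch found)

1. ¬(¬□(¬p ∧ q) → □¬□(¬p ∧ q)), 0
2. ¬□(¬p ∧ q), 0
3. ¬□¬□(¬p ∧ q), 0
4. ¬(¬p ∧ q), 1
5. ¬q, 1
6. □(¬p ∧ q), 2
7. ¬p ∧ q, 2
8. ¬p, 2
9. q, 2
Accessibility: 0R0, 0R1, 0R2, 1R1, 2R2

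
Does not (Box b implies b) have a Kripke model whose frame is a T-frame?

Unsatisfiable

1. not (Box b implies b), 0
2. Box b, 0
3. not b, 0
4. b, 0
Accessibility: 0R0
Branch closes: b and not b both at 0.
Every branch closes; the branch above is one of them.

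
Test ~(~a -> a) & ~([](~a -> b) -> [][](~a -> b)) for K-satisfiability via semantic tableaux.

1. ~(~a -> a) & ~([](~a -> b) -> [][](~a -> b)), w0
2. ~(~a -> a), w0   [&-rule on 1]
3. ~([](~a -> b) -> [][](~a -> b)), w0   [&-rule on 1]
4. ~a, w0   [~->-rule on 2]
5. [](~a -> b), w0   [~->-rule on 3]
6. ~[][](~a -> b), w0   [~->-rule on 3]
7. ~[](~a -> b), w1   [~[]-rule on 6: fresh world w1, w0Rw1]
8. ~a -> b, w1   [[]-rule on 5 via w0Rw1]
9. b, w1   [->-rule on 8 (branches; this branch)]
10. ~(~a -> b), w2   [~[]-rule on 7: fresh world w2, w1Rw2]
11. ~a, w2   [~->-rule on 10]
12. ~b, w2   [~->-rule on 10]
Accessibility: w0Rw1, w1Rw2

Satisfiable (open branch found)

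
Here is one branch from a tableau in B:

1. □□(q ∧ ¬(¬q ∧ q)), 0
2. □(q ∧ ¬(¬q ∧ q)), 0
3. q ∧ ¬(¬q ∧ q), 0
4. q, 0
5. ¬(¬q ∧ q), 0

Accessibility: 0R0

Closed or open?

No world carries both an atom and its negation.

Not closed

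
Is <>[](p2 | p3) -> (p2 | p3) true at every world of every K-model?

Tableau for the negation ~(<>[](p2 | p3) -> (p2 | p3)):
1. ~(<>[](p2 | p3) -> (p2 | p3)), w0
2. <>[](p2 | p3), w0
3. ~(p2 | p3), w0
4. ~p2, w0
5. ~p3, w0
6. [](p2 | p3), w1
Accessibility: w0Rw1
The negation has an open branch (countermodel exists).

Invalid (countermodel exists)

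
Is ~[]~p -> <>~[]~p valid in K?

Not valid

Tableau for the negation ~(~[]~p -> <>~[]~p):
1. ~(~[]~p -> <>~[]~p), 0
2. ~[]~p, 0
3. ~<>~[]~p, 0
4. p, 1
5. []~p, 1
Accessibility: 0R1
The negation has an open branch (countermodel exists).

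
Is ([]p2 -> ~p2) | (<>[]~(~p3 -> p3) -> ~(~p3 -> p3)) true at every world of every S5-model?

Yes, valid

Tableau for the negation ~(([]p2 -> ~p2) | (<>[]~(~p3 -> p3) -> ~(~p3 -> p3))):
1. ~(([]p2 -> ~p2) | (<>[]~(~p3 -> p3) -> ~(~p3 -> p3))), w0
2. ~([]p2 -> ~p2), w0   [~|-rule on 1]
3. ~(<>[]~(~p3 -> p3) -> ~(~p3 -> p3)), w0   [~|-rule on 1]
4. []p2, w0   [~->-rule on 2]
5. p2, w0   [~->-rule on 2]
6. <>[]~(~p3 -> p3), w0   [~->-rule on 3]
7. ~p3 -> p3, w0   [~->-rule on 3]
8. p3, w0   [->-rule on 7 (branches; this branch)]
9. []~(~p3 -> p3), w1   [<>-rule on 6: fresh world w1, w0Rw1]
10. p2, w1   [[]-rule on 4 via w0Rw1]
11. ~(~p3 -> p3), w0   [[]-rule on 9 via w1Rw0]
12. ~p3, w0   [~->-rule on 11]
Accessibility: w0Rw0, w0Rw1, w1Rw0, w1Rw1
Branch closes: p3 and ~p3 both at w0.
All branches of the negation close; one closing branch shown above.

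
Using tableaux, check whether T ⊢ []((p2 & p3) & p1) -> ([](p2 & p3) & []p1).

Tableau for the negation ~([]((p2 & p3) & p1) -> ([](p2 & p3) & []p1)):
1. ~([]((p2 & p3) & p1) -> ([](p2 & p3) & []p1)), u
2. []((p2 & p3) & p1), u
3. ~([](p2 & p3) & []p1), u
4. (p2 & p3) & p1, u
5. p2 & p3, u
6. p1, u
7. p2, u
8. p3, u
9. ~[](p2 & p3), u
10. ~(p2 & p3), v
11. (p2 & p3) & p1, v
12. p2 & p3, v
13. p1, v
14. p2, v
15. p3, v
16. ~p3, v
Accessibility: uRu, uRv, vRv
Branch closes: p3 and ~p3 both at v.
All branches of the negation close; one closing branch shown above.

Yes, valid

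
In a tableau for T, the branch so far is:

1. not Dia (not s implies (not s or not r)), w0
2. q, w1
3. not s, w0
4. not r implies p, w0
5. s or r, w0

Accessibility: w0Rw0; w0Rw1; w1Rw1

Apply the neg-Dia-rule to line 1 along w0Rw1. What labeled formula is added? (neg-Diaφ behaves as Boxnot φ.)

neg-Diaφ behaves as Boxnot φ: propagate the negated body to each accessible world.

not (not s implies (not s or not r)), w1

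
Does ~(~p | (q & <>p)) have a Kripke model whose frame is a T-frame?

1. ~(~p | (q & <>p)), 0
2. p, 0
3. ~(q & <>p), 0
4. ~q, 0
Accessibility: 0R0

Satisfiable (open branch found)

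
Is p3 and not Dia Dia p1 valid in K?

No, not valid

Tableau for the negation not (p3 and not Dia Dia p1):
1. not (p3 and not Dia Dia p1), u
2. Dia Dia p1, u
3. Dia p1, v
4. p1, w
Accessibility: uRv, vRw
The negation has an open branch (countermodel exists).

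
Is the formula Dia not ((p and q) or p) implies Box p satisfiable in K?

Yes, satisfiable

1. Dia not ((p and q) or p) implies Box p, u
2. Box p, u   [implies-rule on 1 (branches; this branch)]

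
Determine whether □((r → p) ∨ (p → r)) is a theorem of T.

Yes, valid

Tableau for the negation ¬□((r → p) ∨ (p → r)):
1. ¬□((r → p) ∨ (p → r)), u
2. ¬((r → p) ∨ (p → r)), v   [¬□-rule on 1: fresh world v, uRv]
3. ¬(r → p), v   [¬∨-rule on 2]
4. ¬(p → r), v   [¬∨-rule on 2]
5. r, v   [¬→-rule on 3]
6. ¬p, v   [¬→-rule on 3]
7. p, v   [¬→-rule on 4]
8. ¬r, v   [¬→-rule on 4]
Accessibility: uRu, uRv, vRv
Branch closes: p and ¬p both at v.
Every branch of the negation's tableau closes; the branch above is one of them.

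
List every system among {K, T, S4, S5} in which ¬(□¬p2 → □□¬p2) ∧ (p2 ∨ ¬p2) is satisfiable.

K, T

T-tableau for the formula:
1. ¬(□¬p2 → □□¬p2) ∧ (p2 ∨ ¬p2), 0
2. ¬(□¬p2 → □□¬p2), 0   [∧-rule on 1]
3. p2 ∨ ¬p2, 0   [∧-rule on 1]
4. □¬p2, 0   [¬→-rule on 2]
5. ¬□□¬p2, 0   [¬→-rule on 2]
6. ¬p2, 0   [□-rule on 4 via 0R0]
7. ¬□¬p2, 1   [¬□-rule on 5: fresh world 1, 0R1]
8. ¬p2, 1   [□-rule on 4 via 0R1]
9. p2, 2   [¬□-rule on 7: fresh world 2, 1R2]
Accessibility: 0R0, 0R1, 1R1, 1R2, 2R2
Complete open branch: satisfiable in T, hence also in K (this T-model is also a K-model).
S4-tableau for the formula:
1. ¬(□¬p2 → □□¬p2) ∧ (p2 ∨ ¬p2), 0
2. ¬(□¬p2 → □□¬p2), 0   [∧-rule on 1]
3. p2 ∨ ¬p2, 0   [∧-rule on 1]
4. □¬p2, 0   [¬→-rule on 2]
5. ¬□□¬p2, 0   [¬→-rule on 2]
6. ¬p2, 0   [□-rule on 4 via 0R0]
7. ¬□¬p2, 1   [¬□-rule on 5: fresh world 1, 0R1]
8. ¬p2, 1   [□-rule on 4 via 0R1]
9. p2, 2   [¬□-rule on 7: fresh world 2, 1R2]
10. ¬p2, 2   [□-rule on 4 via 0R2]
Accessibility: 0R0, 0R1, 0R2, 1R1, 1R2, 2R2
Branch closes: p2 and ¬p2 both at 2.
Every branch closes (one shown): unsatisfiable in S4, hence also in S5 (every S5-frame is an S4-frame).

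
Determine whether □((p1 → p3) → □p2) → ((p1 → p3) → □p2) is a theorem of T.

Valid

Tableau for the negation ¬(□((p1 → p3) → □p2) → ((p1 → p3) → □p2)):
1. ¬(□((p1 → p3) → □p2) → ((p1 → p3) → □p2)), u
2. □((p1 → p3) → □p2), u   [¬→-rule on 1]
3. ¬((p1 → p3) → □p2), u   [¬→-rule on 1]
4. p1 → p3, u   [¬→-rule on 3]
5. ¬□p2, u   [¬→-rule on 3]
6. (p1 → p3) → □p2, u   [□-rule on 2 via uRu]
7. p3, u   [→-rule on 4 (branches; this branch)]
8. □p2, u   [→-rule on 6 (branches; this branch)]
9. p2, u   [□-rule on 8 via uRu]
10. ¬p2, v   [¬□-rule on 5: fresh world v, uRv]
11. (p1 → p3) → □p2, v   [□-rule on 2 via uRv]
12. p2, v   [□-rule on 8 via uRv]
Accessibility: uRu, uRv, vRv
Branch closes: p2 and ¬p2 both at v.
Every branch of the negation's tableau closes; the branch above is one of them.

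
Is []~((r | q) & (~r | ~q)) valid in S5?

Tableau for the negation ~[]~((r | q) & (~r | ~q)):
1. ~[]~((r | q) & (~r | ~q)), w0
2. (r | q) & (~r | ~q), w1   [~[]-rule on 1: fresh world w1, w0Rw1]
3. r | q, w1   [&-rule on 2]
4. ~r | ~q, w1   [&-rule on 2]
5. q, w1   [|-rule on 3 (branches; this branch)]
6. ~r, w1   [|-rule on 4 (branches; this branch)]
Accessibility: w0Rw0, w0Rw1, w1Rw0, w1Rw1
The negation has an open branch (countermodel exists).

Not valid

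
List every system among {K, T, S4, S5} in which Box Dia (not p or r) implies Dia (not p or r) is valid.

T-tableau for the negation not (Box Dia (not p or r) implies Dia (not p or r)):
1. not (Box Dia (not p or r) implies Dia (not p or r)), u
2. Box Dia (not p or r), u   [neg-implies-rule on 1]
3. not Dia (not p or r), u   [neg-implies-rule on 1]
4. Dia (not p or r), u   [Box-rule on 2 via uRu]
5. not (not p or r), u   [neg-Dia-rule on 3 via uRu]
6. p, u   [neg-or-rule on 5]
7. not r, u   [neg-or-rule on 5]
8. not p or r, v   [Dia-rule on 4: fresh world v, uRv]
9. Dia (not p or r), v   [Box-rule on 2 via uRv]
10. not (not p or r), v   [neg-Dia-rule on 3 via uRv]
11. p, v   [neg-or-rule on 10]
12. not r, v   [neg-or-rule on 10]
13. r, v   [or-rule on 8 (branches; this branch)]
Accessibility: uRu, uRv, vRv
Branch closes: r and not r both at v.
Every branch closes (one shown): valid in T, hence also in S4, S5 (every theorem of T is a theorem of S4 and S5).
K-tableau for the negation not (Box Dia (not p or r) implies Dia (not p or r)):
1. not (Box Dia (not p or r) implies Dia (not p or r)), u
2. Box Dia (not p or r), u   [neg-implies-rule on 1]
3. not Dia (not p or r), u   [neg-implies-rule on 1]
Complete open branch: countermodel on a K-frame, so not valid in K.

T, S4, S5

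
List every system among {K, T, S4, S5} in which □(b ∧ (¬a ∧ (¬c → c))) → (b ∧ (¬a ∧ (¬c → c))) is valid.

K-tableau for the negation ¬(□(b ∧ (¬a ∧ (¬c → c))) → (b ∧ (¬a ∧ (¬c → c)))):
1. ¬(□(b ∧ (¬a ∧ (¬c → c))) → (b ∧ (¬a ∧ (¬c → c)))), 0
2. □(b ∧ (¬a ∧ (¬c → c))), 0
3. ¬(b ∧ (¬a ∧ (¬c → c))), 0
4. ¬(¬a ∧ (¬c → c)), 0
5. ¬(¬c → c), 0
6. ¬c, 0
Complete open branch: countermodel on a K-frame, so not valid in K.
T-tableau for the negation ¬(□(b ∧ (¬a ∧ (¬c → c))) → (b ∧ (¬a ∧ (¬c → c)))):
1. ¬(□(b ∧ (¬a ∧ (¬c → c))) → (b ∧ (¬a ∧ (¬c → c)))), 0
2. □(b ∧ (¬a ∧ (¬c → c))), 0
3. ¬(b ∧ (¬a ∧ (¬c → c))), 0
4. b ∧ (¬a ∧ (¬c → c)), 0
5. b, 0
6. ¬a ∧ (¬c → c), 0
7. ¬a, 0
8. ¬c → c, 0
9. ¬(¬a ∧ (¬c → c)), 0
10. c, 0
11. ¬(¬c → c), 0
12. ¬c, 0
Accessibility: 0R0
Branch closes: c and ¬c both at 0.
Every branch closes (one shown): valid in T, hence also in S4, S5 (every theorem of T is a theorem of S4 and S5).

T, S4, S5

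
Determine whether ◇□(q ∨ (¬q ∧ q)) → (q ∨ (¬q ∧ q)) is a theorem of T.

No, not valid

Tableau for the negation ¬(◇□(q ∨ (¬q ∧ q)) → (q ∨ (¬q ∧ q))):
1. ¬(◇□(q ∨ (¬q ∧ q)) → (q ∨ (¬q ∧ q))), w0
2. ◇□(q ∨ (¬q ∧ q)), w0
3. ¬(q ∨ (¬q ∧ q)), w0
4. ¬q, w0
5. ¬(¬q ∧ q), w0
6. □(q ∨ (¬q ∧ q)), w1
7. q ∨ (¬q ∧ q), w1
8. q, w1
Accessibility: w0Rw0, w0Rw1, w1Rw1
The negation has an open branch (countermodel exists).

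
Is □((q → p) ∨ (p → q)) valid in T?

Tableau for the negation ¬□((q → p) ∨ (p → q)):
1. ¬□((q → p) ∨ (p → q)), u
2. ¬((q → p) ∨ (p → q)), v
3. ¬(q → p), v
4. ¬(p → q), v
5. q, v
6. ¬p, v
7. p, v
8. ¬q, v
Accessibility: uRu, uRv, vRv
Branch closes: p and ¬p both at v.
All branches of the negation close; one closing branch shown above.

Valid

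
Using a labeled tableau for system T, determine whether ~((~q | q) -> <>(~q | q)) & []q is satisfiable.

Unsatisfiable

1. ~((~q | q) -> <>(~q | q)) & []q, u
2. ~((~q | q) -> <>(~q | q)), u
3. []q, u
4. ~q | q, u
5. ~<>(~q | q), u
6. q, u
7. ~(~q | q), u
8. ~q, u
Accessibility: uRu
Branch closes: q and ~q both at u.
Every branch closes; the branch above is one of them.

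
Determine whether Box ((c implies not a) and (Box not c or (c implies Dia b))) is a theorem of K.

Invalid (countermodel exists)

Tableau for the negation not Box ((c implies not a) and (Box not c or (c implies Dia b))):
1. not Box ((c implies not a) and (Box not c or (c implies Dia b))), 0
2. not ((c implies not a) and (Box not c or (c implies Dia b))), 1
3. not (Box not c or (c implies Dia b)), 1
4. not Box not c, 1
5. not (c implies Dia b), 1
6. c, 1
7. not Dia b, 1
8. c, 2
9. not b, 2
Accessibility: 0R1, 1R2
The negation has an open branch (countermodel exists).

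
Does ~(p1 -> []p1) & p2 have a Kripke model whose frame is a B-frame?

Satisfiable

1. ~(p1 -> []p1) & p2, w0
2. ~(p1 -> []p1), w0   [&-rule on 1]
3. p2, w0   [&-rule on 1]
4. p1, w0   [~->-rule on 2]
5. ~[]p1, w0   [~->-rule on 2]
6. ~p1, w1   [~[]-rule on 5: fresh world w1, w0Rw1]
Accessibility: w0Rw0, w0Rw1, w1Rw0, w1Rw1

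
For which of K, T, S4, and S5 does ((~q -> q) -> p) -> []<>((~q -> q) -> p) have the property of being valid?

S5

S5-tableau for the negation ~(((~q -> q) -> p) -> []<>((~q -> q) -> p)):
1. ~(((~q -> q) -> p) -> []<>((~q -> q) -> p)), 0
2. (~q -> q) -> p, 0   [~->-rule on 1]
3. ~[]<>((~q -> q) -> p), 0   [~->-rule on 1]
4. ~(~q -> q), 0   [->-rule on 2 (branches; this branch)]
5. ~q, 0   [~->-rule on 4]
6. ~<>((~q -> q) -> p), 1   [~[]-rule on 3: fresh world 1, 0R1]
7. ~((~q -> q) -> p), 0   [~<>-rule on 6 via 1R0]
8. ~q -> q, 0   [~->-rule on 7]
9. ~p, 0   [~->-rule on 7]
10. ~((~q -> q) -> p), 1   [~<>-rule on 6 via 1R1]
11. ~q -> q, 1   [~->-rule on 10]
12. ~p, 1   [~->-rule on 10]
13. q, 0   [->-rule on 8 (branches; this branch)]
Accessibility: 0R0, 0R1, 1R0, 1R1
Branch closes: q and ~q both at 0.
Every branch closes (one shown): valid in S5.
S4-tableau for the negation ~(((~q -> q) -> p) -> []<>((~q -> q) -> p)):
1. ~(((~q -> q) -> p) -> []<>((~q -> q) -> p)), 0
2. (~q -> q) -> p, 0   [~->-rule on 1]
3. ~[]<>((~q -> q) -> p), 0   [~->-rule on 1]
4. p, 0   [->-rule on 2 (branches; this branch)]
5. ~<>((~q -> q) -> p), 1   [~[]-rule on 3: fresh world 1, 0R1]
6. ~((~q -> q) -> p), 1   [~<>-rule on 5 via 1R1]
7. ~q -> q, 1   [~->-rule on 6]
8. ~p, 1   [~->-rule on 6]
9. q, 1   [->-rule on 7 (branches; this branch)]
Accessibility: 0R0, 0R1, 1R1
Complete open branch: countermodel on an S4-frame, so not valid in S4, nor in K, T (the same frame is also a K-frame and a T-frame).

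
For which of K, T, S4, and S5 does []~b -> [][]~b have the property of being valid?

S4, S5

T-tableau for the negation ~([]~b -> [][]~b):
1. ~([]~b -> [][]~b), 0
2. []~b, 0
3. ~[][]~b, 0
4. ~b, 0
5. ~[]~b, 1
6. ~b, 1
7. b, 2
Accessibility: 0R0, 0R1, 1R1, 1R2, 2R2
Complete open branch: countermodel on a T-frame, so not valid in T, nor in K (the same frame is also a K-frame).
S4-tableau for the negation ~([]~b -> [][]~b):
1. ~([]~b -> [][]~b), 0
2. []~b, 0
3. ~[][]~b, 0
4. ~b, 0
5. ~[]~b, 1
6. ~b, 1
7. b, 2
8. ~b, 2
Accessibility: 0R0, 0R1, 0R2, 1R1, 1R2, 2R2
Branch closes: b and ~b both at 2.
Every branch closes (one shown): valid in S4, hence also in S5 (every theorem of S4 is a theorem of S5).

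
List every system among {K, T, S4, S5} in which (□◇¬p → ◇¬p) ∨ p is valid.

T, S4, S5

K-tableau for the negation ¬((□◇¬p → ◇¬p) ∨ p):
1. ¬((□◇¬p → ◇¬p) ∨ p), u
2. ¬(□◇¬p → ◇¬p), u
3. ¬p, u
4. □◇¬p, u
5. ¬◇¬p, u
Complete open branch: countermodel on a K-frame, so not valid in K.
T-tableau for the negation ¬((□◇¬p → ◇¬p) ∨ p):
1. ¬((□◇¬p → ◇¬p) ∨ p), u
2. ¬(□◇¬p → ◇¬p), u
3. ¬p, u
4. □◇¬p, u
5. ¬◇¬p, u
6. ◇¬p, u
7. p, u
Accessibility: uRu
Branch closes: p and ¬p both at u.
Every branch closes (one shown): valid in T, hence also in S4, S5 (every theorem of T is a theorem of S4 and S5).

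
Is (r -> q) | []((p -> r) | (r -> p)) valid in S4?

Valid

Tableau for the negation ~((r -> q) | []((p -> r) | (r -> p))):
1. ~((r -> q) | []((p -> r) | (r -> p))), w0
2. ~(r -> q), w0   [~|-rule on 1]
3. ~[]((p -> r) | (r -> p)), w0   [~|-rule on 1]
4. r, w0   [~->-rule on 2]
5. ~q, w0   [~->-rule on 2]
6. ~((p -> r) | (r -> p)), w1   [~[]-rule on 3: fresh world w1, w0Rw1]
7. ~(p -> r), w1   [~|-rule on 6]
8. ~(r -> p), w1   [~|-rule on 6]
9. p, w1   [~->-rule on 7]
10. ~r, w1   [~->-rule on 7]
11. r, w1   [~->-rule on 8]
12. ~p, w1   [~->-rule on 8]
Accessibility: w0Rw0, w0Rw1, w1Rw1
Branch closes: r and ~r both at w1.
All branches of the negation close; one closing branch shown above.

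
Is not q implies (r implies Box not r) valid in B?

Invalid (countermodel exists)

Tableau for the negation not (not q implies (r implies Box not r)):
1. not (not q implies (r implies Box not r)), 0
2. not q, 0   [neg-implies-rule on 1]
3. not (r implies Box not r), 0   [neg-implies-rule on 1]
4. r, 0   [neg-implies-rule on 3]
5. not Box not r, 0   [neg-implies-rule on 3]
6. r, 1   [neg-Box-rule on 5: fresh world 1, 0R1]
Accessibility: 0R0, 0R1, 1R0, 1R1
The negation has an open branch (countermodel exists).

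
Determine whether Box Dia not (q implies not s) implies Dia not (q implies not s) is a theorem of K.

Tableau for the negation not (Box Dia not (q implies not s) implies Dia not (q implies not s)):
1. not (Box Dia not (q implies not s) implies Dia not (q implies not s)), w0
2. Box Dia not (q implies not s), w0
3. not Dia not (q implies not s), w0
The negation has an open branch (countermodel exists).

Invalid (countermodel exists)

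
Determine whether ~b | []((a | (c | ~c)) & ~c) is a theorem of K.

Not valid

Tableau for the negation ~(~b | []((a | (c | ~c)) & ~c)):
1. ~(~b | []((a | (c | ~c)) & ~c)), 0
2. b, 0   [~|-rule on 1]
3. ~[]((a | (c | ~c)) & ~c), 0   [~|-rule on 1]
4. ~((a | (c | ~c)) & ~c), 1   [~[]-rule on 3: fresh world 1, 0R1]
5. c, 1   [~&-rule on 4 (branches; this branch)]
Accessibility: 0R1
The negation has an open branch (countermodel exists).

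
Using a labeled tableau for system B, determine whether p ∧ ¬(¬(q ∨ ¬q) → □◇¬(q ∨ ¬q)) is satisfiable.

No, unsatisfiable

1. p ∧ ¬(¬(q ∨ ¬q) → □◇¬(q ∨ ¬q)), w0
2. p, w0
3. ¬(¬(q ∨ ¬q) → □◇¬(q ∨ ¬q)), w0
4. ¬(q ∨ ¬q), w0
5. ¬□◇¬(q ∨ ¬q), w0
6. ¬q, w0
7. q, w0
Accessibility: w0Rw0
Branch closes: q and ¬q both at w0.
(One branch shown.) All branches close.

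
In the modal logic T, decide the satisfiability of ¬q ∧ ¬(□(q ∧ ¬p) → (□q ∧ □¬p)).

Unsatisfiable (every branch closes)

1. ¬q ∧ ¬(□(q ∧ ¬p) → (□q ∧ □¬p)), 0
2. ¬q, 0
3. ¬(□(q ∧ ¬p) → (□q ∧ □¬p)), 0
4. □(q ∧ ¬p), 0
5. ¬(□q ∧ □¬p), 0
6. q ∧ ¬p, 0
7. q, 0
8. ¬p, 0
Accessibility: 0R0
Branch closes: q and ¬q both at 0.
Every branch closes; the branch above is one of them.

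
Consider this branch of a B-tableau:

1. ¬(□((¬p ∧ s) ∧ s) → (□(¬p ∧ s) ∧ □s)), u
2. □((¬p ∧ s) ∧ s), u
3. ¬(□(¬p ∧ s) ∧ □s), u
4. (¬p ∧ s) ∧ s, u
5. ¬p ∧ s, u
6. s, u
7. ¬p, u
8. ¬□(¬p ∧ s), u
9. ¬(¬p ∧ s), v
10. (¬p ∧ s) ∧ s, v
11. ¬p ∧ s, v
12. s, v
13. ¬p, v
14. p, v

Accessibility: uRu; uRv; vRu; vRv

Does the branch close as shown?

Both p and ¬p appear at v.

Closed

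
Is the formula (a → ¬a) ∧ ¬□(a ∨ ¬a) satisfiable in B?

Unsatisfiable

1. (a → ¬a) ∧ ¬□(a ∨ ¬a), w0
2. a → ¬a, w0
3. ¬□(a ∨ ¬a), w0
4. ¬a, w0
5. ¬(a ∨ ¬a), w1
6. ¬a, w1
7. a, w1
Accessibility: w0Rw0, w0Rw1, w1Rw0, w1Rw1
Branch closes: a and ¬a both at w1.
Every branch closes; the branch above is one of them.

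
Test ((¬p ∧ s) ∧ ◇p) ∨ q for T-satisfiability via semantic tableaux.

Satisfiable

1. ((¬p ∧ s) ∧ ◇p) ∨ q, u
2. q, u
Accessibility: uRu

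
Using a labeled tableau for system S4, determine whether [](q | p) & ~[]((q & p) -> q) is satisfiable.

Unsatisfiable

1. [](q | p) & ~[]((q & p) -> q), u
2. [](q | p), u
3. ~[]((q & p) -> q), u
4. q | p, u
5. p, u
6. ~((q & p) -> q), v
7. q & p, v
8. ~q, v
9. q, v
10. p, v
Accessibility: uRu, uRv, vRv
Branch closes: q and ~q both at v.
(One branch shown.) All branches close.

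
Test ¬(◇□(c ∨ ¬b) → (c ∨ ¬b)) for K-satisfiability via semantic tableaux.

Satisfiable (open branch found)

1. ¬(◇□(c ∨ ¬b) → (c ∨ ¬b)), w0
2. ◇□(c ∨ ¬b), w0
3. ¬(c ∨ ¬b), w0
4. ¬c, w0
5. b, w0
6. □(c ∨ ¬b), w1
Accessibility: w0Rw1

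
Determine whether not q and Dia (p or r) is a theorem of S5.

Tableau for the negation not (not q and Dia (p or r)):
1. not (not q and Dia (p or r)), w0
2. not Dia (p or r), w0
3. not (p or r), w0
4. not p, w0
5. not r, w0
Accessibility: w0Rw0
The negation has an open branch (countermodel exists).

No, not valid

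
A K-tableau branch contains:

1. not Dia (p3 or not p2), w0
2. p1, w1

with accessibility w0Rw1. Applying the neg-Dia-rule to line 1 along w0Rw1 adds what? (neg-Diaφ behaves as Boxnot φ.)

not (p3 or not p2), w1

neg-Diaφ behaves as Boxnot φ: propagate the negated body to each accessible world.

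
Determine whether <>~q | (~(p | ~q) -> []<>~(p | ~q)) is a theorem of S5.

Tableau for the negation ~(<>~q | (~(p | ~q) -> []<>~(p | ~q))):
1. ~(<>~q | (~(p | ~q) -> []<>~(p | ~q))), 0
2. ~<>~q, 0
3. ~(~(p | ~q) -> []<>~(p | ~q)), 0
4. ~(p | ~q), 0
5. ~[]<>~(p | ~q), 0
6. ~p, 0
7. q, 0
8. ~<>~(p | ~q), 1
9. q, 1
10. p | ~q, 0
11. p | ~q, 1
12. ~q, 0
Accessibility: 0R0, 0R1, 1R0, 1R1
Branch closes: q and ~q both at 0.
Every branch of the negation's tableau closes; the branch above is one of them.

Valid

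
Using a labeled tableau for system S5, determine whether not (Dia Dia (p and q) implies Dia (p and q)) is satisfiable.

Unsatisfiable (every branch closes)

1. not (Dia Dia (p and q) implies Dia (p and q)), w0
2. Dia Dia (p and q), w0   [neg-implies-rule on 1]
3. not Dia (p and q), w0   [neg-implies-rule on 1]
4. not (p and q), w0   [neg-Dia-rule on 3 via w0Rw0]
5. not q, w0   [neg-and-rule on 4 (branches; this branch)]
6. Dia (p and q), w1   [Dia-rule on 2: fresh world w1, w0Rw1]
7. not (p and q), w1   [neg-Dia-rule on 3 via w0Rw1]
8. not q, w1   [neg-and-rule on 7 (branches; this branch)]
9. p and q, w2   [Dia-rule on 6: fresh world w2, w1Rw2]
10. p, w2   [and-rule on 9]
11. q, w2   [and-rule on 9]
12. not (p and q), w2   [neg-Dia-rule on 3 via w0Rw2]
13. not q, w2   [neg-and-rule on 12 (branches; this branch)]
Accessibility: w0Rw0, w0Rw1, w0Rw2, w1Rw0, w1Rw1, w1Rw2, w2Rw0, w2Rw1, w2Rw2
Branch closes: q and not q both at w2.
(One branch shown.) All branches close.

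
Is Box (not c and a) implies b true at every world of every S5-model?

Tableau for the negation not (Box (not c and a) implies b):
1. not (Box (not c and a) implies b), u
2. Box (not c and a), u   [neg-implies-rule on 1]
3. not b, u   [neg-implies-rule on 1]
4. not c and a, u   [Box-rule on 2 via uRu]
5. not c, u   [and-rule on 4]
6. a, u   [and-rule on 4]
Accessibility: uRu
The negation has an open branch (countermodel exists).

No, not valid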